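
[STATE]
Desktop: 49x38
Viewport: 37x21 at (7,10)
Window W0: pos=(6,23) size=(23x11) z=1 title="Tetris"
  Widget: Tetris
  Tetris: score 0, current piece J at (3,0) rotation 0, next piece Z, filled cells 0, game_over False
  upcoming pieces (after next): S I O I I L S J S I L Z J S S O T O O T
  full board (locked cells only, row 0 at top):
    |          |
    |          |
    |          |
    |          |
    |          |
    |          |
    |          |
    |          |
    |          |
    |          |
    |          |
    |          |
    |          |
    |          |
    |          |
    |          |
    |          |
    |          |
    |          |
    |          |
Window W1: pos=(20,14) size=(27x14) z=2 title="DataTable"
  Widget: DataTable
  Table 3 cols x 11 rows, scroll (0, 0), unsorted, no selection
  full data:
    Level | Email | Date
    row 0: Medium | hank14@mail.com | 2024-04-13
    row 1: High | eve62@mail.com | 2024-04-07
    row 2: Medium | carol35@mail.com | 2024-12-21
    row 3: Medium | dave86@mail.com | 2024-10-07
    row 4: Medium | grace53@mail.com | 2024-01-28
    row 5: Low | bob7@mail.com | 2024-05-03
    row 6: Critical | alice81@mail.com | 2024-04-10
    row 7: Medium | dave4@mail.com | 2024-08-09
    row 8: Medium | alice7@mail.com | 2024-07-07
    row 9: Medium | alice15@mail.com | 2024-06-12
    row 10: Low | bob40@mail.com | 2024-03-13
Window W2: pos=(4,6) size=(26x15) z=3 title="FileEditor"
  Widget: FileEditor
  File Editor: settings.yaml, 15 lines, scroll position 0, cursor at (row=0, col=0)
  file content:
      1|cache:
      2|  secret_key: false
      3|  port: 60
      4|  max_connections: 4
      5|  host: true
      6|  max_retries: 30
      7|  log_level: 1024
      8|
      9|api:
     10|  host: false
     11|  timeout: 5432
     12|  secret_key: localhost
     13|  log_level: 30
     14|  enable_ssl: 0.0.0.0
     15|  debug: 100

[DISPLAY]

secret_key: false    █┃              
port: 60             ░┃              
max_connections: 4   ░┃              
host: true           ░┃              
max_retries: 30      ░┃━━━━━━━━━━━━━━
log_level: 1024      ░┃e             
                     ░┃──────────────
i:                   ░┃Email         
host: false          ░┃──────────────
timeout: 5432        ▼┃hank14@mail.co
━━━━━━━━━━━━━━━━━━━━━━┛eve62@mail.com
             ┃Medium  │carol35@mail.c
             ┃Medium  │dave86@mail.co
━━━━━━━━━━━━━┃Medium  │grace53@mail.c
 Tetris      ┃Low     │bob7@mail.com 
─────────────┃Critical│alice81@mail.c
          │Ne┃Medium  │dave4@mail.com
          │▓▓┗━━━━━━━━━━━━━━━━━━━━━━━
          │ ▓▓       ┃               
          │          ┃               
          │          ┃               


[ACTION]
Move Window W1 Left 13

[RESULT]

secret_key: false    █┃              
port: 60             ░┃              
max_connections: 4   ░┃              
host: true           ░┃              
max_retries: 30      ░┃━━━┓          
log_level: 1024      ░┃   ┃          
                     ░┃───┨          
i:                   ░┃   ┃          
host: false          ░┃───┃          
timeout: 5432        ▼┃om ┃          
━━━━━━━━━━━━━━━━━━━━━━┛m  ┃          
┃Medium  │carol35@mail.com┃          
┃Medium  │dave86@mail.com ┃          
┃Medium  │grace53@mail.com┃          
┃Low     │bob7@mail.com   ┃          
┃Critical│alice81@mail.com┃          
┃Medium  │dave4@mail.com  ┃          
┗━━━━━━━━━━━━━━━━━━━━━━━━━┛          
          │ ▓▓       ┃               
          │          ┃               
          │          ┃               


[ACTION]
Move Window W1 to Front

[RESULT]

secret_key: false    █┃              
port: 60             ░┃              
max_connections: 4   ░┃              
host: true           ░┃              
┏━━━━━━━━━━━━━━━━━━━━━━━━━┓          
┃ DataTable               ┃          
┠─────────────────────────┨          
┃Level   │Email           ┃          
┃────────┼────────────────┃          
┃Medium  │hank14@mail.com ┃          
┃High    │eve62@mail.com  ┃          
┃Medium  │carol35@mail.com┃          
┃Medium  │dave86@mail.com ┃          
┃Medium  │grace53@mail.com┃          
┃Low     │bob7@mail.com   ┃          
┃Critical│alice81@mail.com┃          
┃Medium  │dave4@mail.com  ┃          
┗━━━━━━━━━━━━━━━━━━━━━━━━━┛          
          │ ▓▓       ┃               
          │          ┃               
          │          ┃               


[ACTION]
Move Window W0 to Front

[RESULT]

secret_key: false    █┃              
port: 60             ░┃              
max_connections: 4   ░┃              
host: true           ░┃              
┏━━━━━━━━━━━━━━━━━━━━━━━━━┓          
┃ DataTable               ┃          
┠─────────────────────────┨          
┃Level   │Email           ┃          
┃────────┼────────────────┃          
┃Medium  │hank14@mail.com ┃          
┃High    │eve62@mail.com  ┃          
┃Medium  │carol35@mail.com┃          
┃Medium  │dave86@mail.com ┃          
━━━━━━━━━━━━━━━━━━━━━┓.com┃          
 Tetris              ┃m   ┃          
─────────────────────┨.com┃          
          │Next:     ┃om  ┃          
          │▓▓        ┃━━━━┛          
          │ ▓▓       ┃               
          │          ┃               
          │          ┃               


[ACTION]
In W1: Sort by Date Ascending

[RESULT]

secret_key: false    █┃              
port: 60             ░┃              
max_connections: 4   ░┃              
host: true           ░┃              
┏━━━━━━━━━━━━━━━━━━━━━━━━━┓          
┃ DataTable               ┃          
┠─────────────────────────┨          
┃Level   │Email           ┃          
┃────────┼────────────────┃          
┃Medium  │grace53@mail.com┃          
┃Low     │bob40@mail.com  ┃          
┃High    │eve62@mail.com  ┃          
┃Critical│alice81@mail.com┃          
━━━━━━━━━━━━━━━━━━━━━┓com ┃          
 Tetris              ┃m   ┃          
─────────────────────┨.com┃          
          │Next:     ┃com ┃          
          │▓▓        ┃━━━━┛          
          │ ▓▓       ┃               
          │          ┃               
          │          ┃               


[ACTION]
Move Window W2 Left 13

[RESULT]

et_key: false    █┃                  
: 60             ░┃                  
connections: 4   ░┃                  
: true           ░┃                  
┏━━━━━━━━━━━━━━━━━━━━━━━━━┓          
┃ DataTable               ┃          
┠─────────────────────────┨          
┃Level   │Email           ┃          
┃────────┼────────────────┃          
┃Medium  │grace53@mail.com┃          
┃Low     │bob40@mail.com  ┃          
┃High    │eve62@mail.com  ┃          
┃Critical│alice81@mail.com┃          
━━━━━━━━━━━━━━━━━━━━━┓com ┃          
 Tetris              ┃m   ┃          
─────────────────────┨.com┃          
          │Next:     ┃com ┃          
          │▓▓        ┃━━━━┛          
          │ ▓▓       ┃               
          │          ┃               
          │          ┃               


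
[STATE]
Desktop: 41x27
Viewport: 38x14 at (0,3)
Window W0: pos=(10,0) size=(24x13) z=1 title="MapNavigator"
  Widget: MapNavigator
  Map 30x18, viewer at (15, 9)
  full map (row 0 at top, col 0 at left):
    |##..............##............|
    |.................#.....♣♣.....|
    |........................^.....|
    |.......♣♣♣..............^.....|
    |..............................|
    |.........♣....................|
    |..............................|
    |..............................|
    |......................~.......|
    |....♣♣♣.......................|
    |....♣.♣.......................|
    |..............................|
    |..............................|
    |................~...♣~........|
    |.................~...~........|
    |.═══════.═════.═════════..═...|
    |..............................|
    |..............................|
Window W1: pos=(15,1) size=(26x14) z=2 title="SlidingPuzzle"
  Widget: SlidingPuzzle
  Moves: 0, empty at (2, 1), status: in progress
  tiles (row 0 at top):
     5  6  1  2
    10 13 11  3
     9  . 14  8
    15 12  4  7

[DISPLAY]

          ┃....┠──────────────────────
          ┃....┃┌────┬────┬────┬────┐ 
          ┃....┃│  5 │  6 │  1 │  2 │ 
          ┃....┃├────┼────┼────┼────┤ 
          ┃♣♣♣.┃│ 10 │ 13 │ 11 │  3 │ 
          ┃♣.♣.┃├────┼────┼────┼────┤ 
          ┃....┃│  9 │    │ 14 │  8 │ 
          ┃....┃├────┼────┼────┼────┤ 
          ┃....┃│ 15 │ 12 │  4 │  7 │ 
          ┗━━━━┃└────┴────┴────┴────┘ 
               ┃Moves: 0              
               ┗━━━━━━━━━━━━━━━━━━━━━━
                                      
                                      


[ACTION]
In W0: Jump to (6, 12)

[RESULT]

          ┃    ┠──────────────────────
          ┃    ┃┌────┬────┬────┬────┐ 
          ┃    ┃│  5 │  6 │  1 │  2 │ 
          ┃    ┃├────┼────┼────┼────┤ 
          ┃    ┃│ 10 │ 13 │ 11 │  3 │ 
          ┃    ┃├────┼────┼────┼────┤ 
          ┃    ┃│  9 │    │ 14 │  8 │ 
          ┃    ┃├────┼────┼────┼────┤ 
          ┃    ┃│ 15 │ 12 │  4 │  7 │ 
          ┗━━━━┃└────┴────┴────┴────┘ 
               ┃Moves: 0              
               ┗━━━━━━━━━━━━━━━━━━━━━━
                                      
                                      


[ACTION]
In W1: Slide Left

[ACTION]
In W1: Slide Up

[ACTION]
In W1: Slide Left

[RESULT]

          ┃    ┠──────────────────────
          ┃    ┃┌────┬────┬────┬────┐ 
          ┃    ┃│  5 │  6 │  1 │  2 │ 
          ┃    ┃├────┼────┼────┼────┤ 
          ┃    ┃│ 10 │ 13 │ 11 │  3 │ 
          ┃    ┃├────┼────┼────┼────┤ 
          ┃    ┃│  9 │ 14 │  4 │  8 │ 
          ┃    ┃├────┼────┼────┼────┤ 
          ┃    ┃│ 15 │ 12 │  7 │    │ 
          ┗━━━━┃└────┴────┴────┴────┘ 
               ┃Moves: 3              
               ┗━━━━━━━━━━━━━━━━━━━━━━
                                      
                                      


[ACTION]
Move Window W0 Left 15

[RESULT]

┃     .........┠──────────────────────
┃     ....♣♣♣..┃┌────┬────┬────┬────┐ 
┃     ....♣.♣..┃│  5 │  6 │  1 │  2 │ 
┃     .........┃├────┼────┼────┼────┤ 
┃     ......@..┃│ 10 │ 13 │ 11 │  3 │ 
┃     .........┃├────┼────┼────┼────┤ 
┃     .........┃│  9 │ 14 │  4 │  8 │ 
┃     .═══════.┃├────┼────┼────┼────┤ 
┃     .........┃│ 15 │ 12 │  7 │    │ 
┗━━━━━━━━━━━━━━┃└────┴────┴────┴────┘ 
               ┃Moves: 3              
               ┗━━━━━━━━━━━━━━━━━━━━━━
                                      
                                      


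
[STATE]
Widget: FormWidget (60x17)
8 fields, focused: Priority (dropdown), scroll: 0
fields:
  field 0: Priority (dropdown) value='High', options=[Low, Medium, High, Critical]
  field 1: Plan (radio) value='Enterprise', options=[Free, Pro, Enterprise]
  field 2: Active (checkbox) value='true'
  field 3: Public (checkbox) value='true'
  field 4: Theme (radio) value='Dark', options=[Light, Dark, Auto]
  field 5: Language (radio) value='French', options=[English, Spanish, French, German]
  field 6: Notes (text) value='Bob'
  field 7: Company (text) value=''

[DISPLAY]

> Priority:   [High                                       ▼]
  Plan:       ( ) Free  ( ) Pro  (●) Enterprise             
  Active:     [x]                                           
  Public:     [x]                                           
  Theme:      ( ) Light  (●) Dark  ( ) Auto                 
  Language:   ( ) English  ( ) Spanish  (●) French  ( ) Germ
  Notes:      [Bob                                         ]
  Company:    [                                            ]
                                                            
                                                            
                                                            
                                                            
                                                            
                                                            
                                                            
                                                            
                                                            


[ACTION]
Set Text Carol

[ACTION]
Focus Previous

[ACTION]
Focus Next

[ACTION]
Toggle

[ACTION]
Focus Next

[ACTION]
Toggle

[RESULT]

  Priority:   [High                                       ▼]
> Plan:       ( ) Free  ( ) Pro  (●) Enterprise             
  Active:     [x]                                           
  Public:     [x]                                           
  Theme:      ( ) Light  (●) Dark  ( ) Auto                 
  Language:   ( ) English  ( ) Spanish  (●) French  ( ) Germ
  Notes:      [Bob                                         ]
  Company:    [                                            ]
                                                            
                                                            
                                                            
                                                            
                                                            
                                                            
                                                            
                                                            
                                                            


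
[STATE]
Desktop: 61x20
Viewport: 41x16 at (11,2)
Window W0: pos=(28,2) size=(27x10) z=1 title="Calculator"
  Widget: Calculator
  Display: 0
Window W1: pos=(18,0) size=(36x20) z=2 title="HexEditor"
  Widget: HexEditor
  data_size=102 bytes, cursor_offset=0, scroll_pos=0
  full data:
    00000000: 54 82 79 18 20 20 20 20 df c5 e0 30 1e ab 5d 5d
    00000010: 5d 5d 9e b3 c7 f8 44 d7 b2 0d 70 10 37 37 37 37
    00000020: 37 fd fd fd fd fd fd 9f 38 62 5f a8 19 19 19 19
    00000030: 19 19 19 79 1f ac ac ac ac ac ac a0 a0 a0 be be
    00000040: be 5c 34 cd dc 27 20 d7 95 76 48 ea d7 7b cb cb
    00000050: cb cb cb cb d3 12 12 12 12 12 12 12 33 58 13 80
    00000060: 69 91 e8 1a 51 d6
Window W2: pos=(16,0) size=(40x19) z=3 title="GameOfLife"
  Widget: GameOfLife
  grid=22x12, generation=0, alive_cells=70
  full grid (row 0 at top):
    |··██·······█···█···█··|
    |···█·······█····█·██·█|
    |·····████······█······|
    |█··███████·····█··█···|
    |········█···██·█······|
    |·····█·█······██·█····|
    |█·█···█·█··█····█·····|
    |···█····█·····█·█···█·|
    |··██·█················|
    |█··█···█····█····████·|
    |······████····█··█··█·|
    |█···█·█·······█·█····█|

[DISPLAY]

     ┠───────────────────────────────────
     ┃Gen: 0                             
     ┃··██·······█···█···█··             
     ┃···█·······█····█·██·█             
     ┃·····████······█······             
     ┃█··███████·····█··█···             
     ┃········█···██·█······             
     ┃·····█·█······██·█····             
     ┃█·█···█·█··█····█·····             
     ┃···█····█·····█·█···█·             
     ┃··██·█················             
     ┃█··█···█····█····████·             
     ┃······████····█··█··█·             
     ┃█···█·█·······█·█····█             
     ┃                                   
     ┃                                   


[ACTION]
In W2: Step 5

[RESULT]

     ┠───────────────────────────────────
     ┃Gen: 5                             
     ┃······················             
     ┃······················             
     ┃······················             
     ┃·······██████·········             
     ┃·······█·····██·······             
     ┃·······█···██·········             
     ┃···██···██············             
     ┃···█····██······█·····             
     ┃··█···██·······█·█····             
     ┃·██·█··█·········██···             
     ┃··██···█·······███····             
     ┃······················             
     ┃                                   
     ┃                                   


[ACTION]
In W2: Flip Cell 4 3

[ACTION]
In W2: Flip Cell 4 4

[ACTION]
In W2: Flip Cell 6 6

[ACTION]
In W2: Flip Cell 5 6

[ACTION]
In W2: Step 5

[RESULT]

     ┠───────────────────────────────────
     ┃Gen: 10                            
     ┃······················             
     ┃······················             
     ┃······················             
     ┃······█···███·········             
     ┃·········█···█········             
     ┃······██·██··█········             
     ┃·······█···██····█····             
     ┃·█·····█········███···             
     ┃█·██···········██·····             
     ┃█████·········███·█···             
     ┃██·██·········██·██···             
     ┃··█·············███···             
     ┃                                   
     ┃                                   


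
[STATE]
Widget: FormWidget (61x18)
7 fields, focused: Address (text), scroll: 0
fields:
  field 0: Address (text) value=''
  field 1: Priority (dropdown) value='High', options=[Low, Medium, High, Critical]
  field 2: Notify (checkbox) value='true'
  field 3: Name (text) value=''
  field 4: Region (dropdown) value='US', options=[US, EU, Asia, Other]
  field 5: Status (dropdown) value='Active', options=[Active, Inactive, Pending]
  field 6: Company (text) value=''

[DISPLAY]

> Address:    [                                             ]
  Priority:   [High                                        ▼]
  Notify:     [x]                                            
  Name:       [                                             ]
  Region:     [US                                          ▼]
  Status:     [Active                                      ▼]
  Company:    [                                             ]
                                                             
                                                             
                                                             
                                                             
                                                             
                                                             
                                                             
                                                             
                                                             
                                                             
                                                             


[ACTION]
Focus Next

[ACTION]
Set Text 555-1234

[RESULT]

  Address:    [                                             ]
> Priority:   [High                                        ▼]
  Notify:     [x]                                            
  Name:       [                                             ]
  Region:     [US                                          ▼]
  Status:     [Active                                      ▼]
  Company:    [                                             ]
                                                             
                                                             
                                                             
                                                             
                                                             
                                                             
                                                             
                                                             
                                                             
                                                             
                                                             


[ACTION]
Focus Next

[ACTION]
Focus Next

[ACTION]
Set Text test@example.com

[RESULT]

  Address:    [                                             ]
  Priority:   [High                                        ▼]
  Notify:     [x]                                            
> Name:       [test@example.com                             ]
  Region:     [US                                          ▼]
  Status:     [Active                                      ▼]
  Company:    [                                             ]
                                                             
                                                             
                                                             
                                                             
                                                             
                                                             
                                                             
                                                             
                                                             
                                                             
                                                             


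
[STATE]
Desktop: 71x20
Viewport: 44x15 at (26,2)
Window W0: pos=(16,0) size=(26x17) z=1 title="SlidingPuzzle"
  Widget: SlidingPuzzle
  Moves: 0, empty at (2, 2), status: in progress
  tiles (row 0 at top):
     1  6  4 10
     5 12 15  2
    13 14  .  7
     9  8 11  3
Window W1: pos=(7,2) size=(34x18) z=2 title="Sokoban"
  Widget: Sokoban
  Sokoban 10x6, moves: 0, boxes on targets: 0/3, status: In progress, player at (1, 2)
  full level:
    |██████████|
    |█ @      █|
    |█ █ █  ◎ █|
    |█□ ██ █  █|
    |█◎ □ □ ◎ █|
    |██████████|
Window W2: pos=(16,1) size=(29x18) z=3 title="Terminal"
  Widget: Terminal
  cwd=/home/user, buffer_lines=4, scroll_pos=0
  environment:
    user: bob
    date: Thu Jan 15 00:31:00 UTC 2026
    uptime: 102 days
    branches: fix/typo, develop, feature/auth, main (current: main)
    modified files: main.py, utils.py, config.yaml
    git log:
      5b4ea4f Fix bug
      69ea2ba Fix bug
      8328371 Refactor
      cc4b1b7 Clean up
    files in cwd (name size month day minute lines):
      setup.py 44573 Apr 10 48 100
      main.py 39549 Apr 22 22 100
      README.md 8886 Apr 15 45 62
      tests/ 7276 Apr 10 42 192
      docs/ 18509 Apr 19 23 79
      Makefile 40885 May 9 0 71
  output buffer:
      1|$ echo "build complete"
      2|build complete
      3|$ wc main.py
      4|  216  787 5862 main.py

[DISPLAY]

                  ┃                         
──────────────────┨                         
uild complete"    ┃                         
plete             ┃                         
.py               ┃                         
7 5862 main.py    ┃                         
                  ┃                         
                  ┃                         
                  ┃                         
                  ┃                         
                  ┃                         
                  ┃                         
                  ┃                         
                  ┃                         
                  ┃                         


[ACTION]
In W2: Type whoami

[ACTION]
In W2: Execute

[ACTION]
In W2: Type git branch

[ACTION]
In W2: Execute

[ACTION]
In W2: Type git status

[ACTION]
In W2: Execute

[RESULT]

                  ┃                         
──────────────────┨                         
                  ┃                         
nch               ┃                         
o                 ┃                         
                  ┃                         
/auth             ┃                         
                  ┃                         
tus               ┃                         
 main             ┃                         
ot staged for comm┃                         
                  ┃                         
odified:   main.py┃                         
odified:   utils.p┃                         
odified:   config.┃                         


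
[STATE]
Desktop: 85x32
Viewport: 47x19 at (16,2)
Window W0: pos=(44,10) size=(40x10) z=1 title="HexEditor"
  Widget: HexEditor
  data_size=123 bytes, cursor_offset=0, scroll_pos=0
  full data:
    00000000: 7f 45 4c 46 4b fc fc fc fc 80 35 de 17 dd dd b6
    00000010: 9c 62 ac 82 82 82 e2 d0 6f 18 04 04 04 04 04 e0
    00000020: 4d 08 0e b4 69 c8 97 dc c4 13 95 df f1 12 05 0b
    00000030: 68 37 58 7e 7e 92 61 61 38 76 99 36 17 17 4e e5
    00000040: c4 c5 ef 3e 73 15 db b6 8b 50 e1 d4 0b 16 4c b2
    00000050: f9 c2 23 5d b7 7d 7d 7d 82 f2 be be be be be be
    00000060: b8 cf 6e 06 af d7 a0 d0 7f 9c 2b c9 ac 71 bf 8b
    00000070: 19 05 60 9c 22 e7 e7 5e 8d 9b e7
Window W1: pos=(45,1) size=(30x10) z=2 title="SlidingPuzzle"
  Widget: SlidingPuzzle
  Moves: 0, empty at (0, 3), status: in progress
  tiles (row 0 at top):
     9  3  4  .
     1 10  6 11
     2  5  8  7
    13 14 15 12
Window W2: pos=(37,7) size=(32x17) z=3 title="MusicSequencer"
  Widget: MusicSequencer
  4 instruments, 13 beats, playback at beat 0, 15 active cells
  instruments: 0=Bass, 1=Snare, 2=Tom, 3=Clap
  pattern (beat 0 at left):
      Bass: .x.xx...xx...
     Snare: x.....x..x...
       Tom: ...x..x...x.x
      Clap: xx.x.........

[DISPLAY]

                             ┃ SlidingPuzzle   
                             ┠─────────────────
                             ┃┌────┬────┬────┬─
                             ┃│  9 │  3 │  4 │ 
                             ┃├────┼────┼────┼─
                     ┏━━━━━━━━━━━━━━━━━━━━━━━━━
                     ┃ MusicSequencer          
                     ┠─────────────────────────
                     ┃      ▼123456789012      
                     ┃  Bass·█·██···██···      
                     ┃ Snare█·····█··█···      
                     ┃   Tom···█··█···█·█      
                     ┃  Clap██·█·········      
                     ┃                         
                     ┃                         
                     ┃                         
                     ┃                         
                     ┃                         
                     ┃                         


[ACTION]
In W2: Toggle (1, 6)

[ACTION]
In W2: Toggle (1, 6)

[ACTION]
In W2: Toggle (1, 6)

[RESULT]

                             ┃ SlidingPuzzle   
                             ┠─────────────────
                             ┃┌────┬────┬────┬─
                             ┃│  9 │  3 │  4 │ 
                             ┃├────┼────┼────┼─
                     ┏━━━━━━━━━━━━━━━━━━━━━━━━━
                     ┃ MusicSequencer          
                     ┠─────────────────────────
                     ┃      ▼123456789012      
                     ┃  Bass·█·██···██···      
                     ┃ Snare█········█···      
                     ┃   Tom···█··█···█·█      
                     ┃  Clap██·█·········      
                     ┃                         
                     ┃                         
                     ┃                         
                     ┃                         
                     ┃                         
                     ┃                         


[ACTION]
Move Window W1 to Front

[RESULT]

                             ┃ SlidingPuzzle   
                             ┠─────────────────
                             ┃┌────┬────┬────┬─
                             ┃│  9 │  3 │  4 │ 
                             ┃├────┼────┼────┼─
                     ┏━━━━━━━┃│  1 │ 10 │  6 │ 
                     ┃ MusicS┃├────┼────┼────┼─
                     ┠───────┃│  2 │  5 │  8 │ 
                     ┃      ▼┗━━━━━━━━━━━━━━━━━
                     ┃  Bass·█·██···██···      
                     ┃ Snare█········█···      
                     ┃   Tom···█··█···█·█      
                     ┃  Clap██·█·········      
                     ┃                         
                     ┃                         
                     ┃                         
                     ┃                         
                     ┃                         
                     ┃                         


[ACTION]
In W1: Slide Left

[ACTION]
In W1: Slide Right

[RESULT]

                             ┃ SlidingPuzzle   
                             ┠─────────────────
                             ┃┌────┬────┬────┬─
                             ┃│  9 │  3 │    │ 
                             ┃├────┼────┼────┼─
                     ┏━━━━━━━┃│  1 │ 10 │  6 │ 
                     ┃ MusicS┃├────┼────┼────┼─
                     ┠───────┃│  2 │  5 │  8 │ 
                     ┃      ▼┗━━━━━━━━━━━━━━━━━
                     ┃  Bass·█·██···██···      
                     ┃ Snare█········█···      
                     ┃   Tom···█··█···█·█      
                     ┃  Clap██·█·········      
                     ┃                         
                     ┃                         
                     ┃                         
                     ┃                         
                     ┃                         
                     ┃                         


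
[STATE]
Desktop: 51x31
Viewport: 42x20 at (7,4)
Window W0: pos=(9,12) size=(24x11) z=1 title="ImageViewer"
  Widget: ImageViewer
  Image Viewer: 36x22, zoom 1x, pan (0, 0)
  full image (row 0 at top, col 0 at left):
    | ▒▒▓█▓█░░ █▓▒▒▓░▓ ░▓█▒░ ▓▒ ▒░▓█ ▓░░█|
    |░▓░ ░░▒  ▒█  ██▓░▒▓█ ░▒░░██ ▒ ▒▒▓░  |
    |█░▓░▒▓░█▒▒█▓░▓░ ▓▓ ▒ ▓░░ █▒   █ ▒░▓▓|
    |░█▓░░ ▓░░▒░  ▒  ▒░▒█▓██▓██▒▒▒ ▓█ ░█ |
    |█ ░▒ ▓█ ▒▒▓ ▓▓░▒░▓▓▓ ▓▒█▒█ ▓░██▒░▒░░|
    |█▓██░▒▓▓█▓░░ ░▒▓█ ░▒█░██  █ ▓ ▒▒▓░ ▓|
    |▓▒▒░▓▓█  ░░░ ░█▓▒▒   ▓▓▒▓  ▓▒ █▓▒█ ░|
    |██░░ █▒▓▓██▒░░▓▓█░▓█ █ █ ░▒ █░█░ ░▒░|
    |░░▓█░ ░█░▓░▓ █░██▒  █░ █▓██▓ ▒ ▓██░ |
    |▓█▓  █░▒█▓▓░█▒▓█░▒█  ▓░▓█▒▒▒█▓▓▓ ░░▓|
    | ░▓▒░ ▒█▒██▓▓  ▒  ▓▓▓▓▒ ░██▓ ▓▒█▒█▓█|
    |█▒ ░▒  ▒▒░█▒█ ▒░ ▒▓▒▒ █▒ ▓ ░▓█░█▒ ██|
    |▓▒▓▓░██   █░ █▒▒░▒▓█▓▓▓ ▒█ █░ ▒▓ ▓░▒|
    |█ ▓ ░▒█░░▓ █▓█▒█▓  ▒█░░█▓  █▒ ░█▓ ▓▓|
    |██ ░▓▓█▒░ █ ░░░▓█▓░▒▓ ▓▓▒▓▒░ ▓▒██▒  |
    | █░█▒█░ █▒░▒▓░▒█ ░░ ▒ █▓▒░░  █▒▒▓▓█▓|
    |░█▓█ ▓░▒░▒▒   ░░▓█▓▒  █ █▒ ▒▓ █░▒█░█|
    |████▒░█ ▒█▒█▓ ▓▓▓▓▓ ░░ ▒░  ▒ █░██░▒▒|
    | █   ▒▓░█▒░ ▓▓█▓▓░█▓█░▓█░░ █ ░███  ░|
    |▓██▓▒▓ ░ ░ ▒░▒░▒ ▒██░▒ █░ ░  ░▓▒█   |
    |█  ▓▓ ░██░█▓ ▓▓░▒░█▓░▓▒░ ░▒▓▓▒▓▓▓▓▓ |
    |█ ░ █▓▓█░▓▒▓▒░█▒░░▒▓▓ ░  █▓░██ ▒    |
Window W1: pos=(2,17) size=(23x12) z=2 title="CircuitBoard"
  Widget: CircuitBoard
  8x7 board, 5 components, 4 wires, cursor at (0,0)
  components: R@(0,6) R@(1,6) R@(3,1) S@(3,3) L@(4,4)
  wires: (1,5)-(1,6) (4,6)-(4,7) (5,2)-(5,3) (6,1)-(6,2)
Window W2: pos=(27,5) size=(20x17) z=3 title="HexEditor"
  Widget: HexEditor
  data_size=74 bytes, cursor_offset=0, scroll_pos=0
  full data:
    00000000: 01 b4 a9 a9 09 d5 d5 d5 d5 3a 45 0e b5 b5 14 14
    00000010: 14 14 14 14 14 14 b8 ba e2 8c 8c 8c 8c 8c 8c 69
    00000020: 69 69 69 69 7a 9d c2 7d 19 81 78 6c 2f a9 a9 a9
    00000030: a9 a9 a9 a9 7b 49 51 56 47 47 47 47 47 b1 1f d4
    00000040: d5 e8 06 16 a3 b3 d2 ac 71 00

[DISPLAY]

                                          
                    ┏━━━━━━━━━━━━━━━━━━┓  
                    ┃ HexEditor        ┃  
                    ┠──────────────────┨  
                    ┃00000000  01 b4 a9┃  
                    ┃00000010  14 14 14┃  
                    ┃00000020  69 69 69┃  
                    ┃00000030  a9 a9 a9┃  
  ┏━━━━━━━━━━━━━━━━━┃00000040  d5 e8 06┃  
  ┃ ImageViewer     ┃                  ┃  
  ┠─────────────────┃                  ┃  
  ┃ ▒▒▓█▓█░░ █▓▒▒▓░▓┃                  ┃  
  ┃░▓░ ░░▒  ▒█  ██▓░┃                  ┃  
━━━━━━━━━━━━━━━━━┓ ▓┃                  ┃  
cuitBoard        ┃ ▒┃                  ┃  
─────────────────┨▒░┃                  ┃  
 1 2 3 4 5 6 7   ┃▓█┃                  ┃  
.]               ┃▓▒┗━━━━━━━━━━━━━━━━━━┛  
                 ┃━━━━━━━┛                
                 ┃                        


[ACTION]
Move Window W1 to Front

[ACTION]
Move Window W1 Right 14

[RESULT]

                                          
                    ┏━━━━━━━━━━━━━━━━━━┓  
                    ┃ HexEditor        ┃  
                    ┠──────────────────┨  
                    ┃00000000  01 b4 a9┃  
                    ┃00000010  14 14 14┃  
                    ┃00000020  69 69 69┃  
                    ┃00000030  a9 a9 a9┃  
  ┏━━━━━━━━━━━━━━━━━┃00000040  d5 e8 06┃  
  ┃ ImageViewer     ┃                  ┃  
  ┠─────────────────┃                  ┃  
  ┃ ▒▒▓█▓█░░ █▓▒▒▓░▓┃                  ┃  
  ┃░▓░ ░░▒  ▒█  ██▓░┃                  ┃  
  ┃█░▓░▒▓┏━━━━━━━━━━━━━━━━━━━━━┓       ┃  
  ┃░█▓░░ ┃ CircuitBoard        ┃       ┃  
  ┃█ ░▒ ▓┠─────────────────────┨       ┃  
  ┃█▓██░▒┃   0 1 2 3 4 5 6 7   ┃       ┃  
  ┃▓▒▒░▓▓┃0  [.]               ┃━━━━━━━┛  
  ┗━━━━━━┃                     ┃          
         ┃1                    ┃          


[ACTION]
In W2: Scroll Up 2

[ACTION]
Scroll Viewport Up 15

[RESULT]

                                          
                                          
                                          
                                          
                                          
                    ┏━━━━━━━━━━━━━━━━━━┓  
                    ┃ HexEditor        ┃  
                    ┠──────────────────┨  
                    ┃00000000  01 b4 a9┃  
                    ┃00000010  14 14 14┃  
                    ┃00000020  69 69 69┃  
                    ┃00000030  a9 a9 a9┃  
  ┏━━━━━━━━━━━━━━━━━┃00000040  d5 e8 06┃  
  ┃ ImageViewer     ┃                  ┃  
  ┠─────────────────┃                  ┃  
  ┃ ▒▒▓█▓█░░ █▓▒▒▓░▓┃                  ┃  
  ┃░▓░ ░░▒  ▒█  ██▓░┃                  ┃  
  ┃█░▓░▒▓┏━━━━━━━━━━━━━━━━━━━━━┓       ┃  
  ┃░█▓░░ ┃ CircuitBoard        ┃       ┃  
  ┃█ ░▒ ▓┠─────────────────────┨       ┃  


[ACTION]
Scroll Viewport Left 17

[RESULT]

                                          
                                          
                                          
                                          
                                          
                           ┏━━━━━━━━━━━━━━
                           ┃ HexEditor    
                           ┠──────────────
                           ┃00000000  01 b
                           ┃00000010  14 1
                           ┃00000020  69 6
                           ┃00000030  a9 a
         ┏━━━━━━━━━━━━━━━━━┃00000040  d5 e
         ┃ ImageViewer     ┃              
         ┠─────────────────┃              
         ┃ ▒▒▓█▓█░░ █▓▒▒▓░▓┃              
         ┃░▓░ ░░▒  ▒█  ██▓░┃              
         ┃█░▓░▒▓┏━━━━━━━━━━━━━━━━━━━━━┓   
         ┃░█▓░░ ┃ CircuitBoard        ┃   
         ┃█ ░▒ ▓┠─────────────────────┨   
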